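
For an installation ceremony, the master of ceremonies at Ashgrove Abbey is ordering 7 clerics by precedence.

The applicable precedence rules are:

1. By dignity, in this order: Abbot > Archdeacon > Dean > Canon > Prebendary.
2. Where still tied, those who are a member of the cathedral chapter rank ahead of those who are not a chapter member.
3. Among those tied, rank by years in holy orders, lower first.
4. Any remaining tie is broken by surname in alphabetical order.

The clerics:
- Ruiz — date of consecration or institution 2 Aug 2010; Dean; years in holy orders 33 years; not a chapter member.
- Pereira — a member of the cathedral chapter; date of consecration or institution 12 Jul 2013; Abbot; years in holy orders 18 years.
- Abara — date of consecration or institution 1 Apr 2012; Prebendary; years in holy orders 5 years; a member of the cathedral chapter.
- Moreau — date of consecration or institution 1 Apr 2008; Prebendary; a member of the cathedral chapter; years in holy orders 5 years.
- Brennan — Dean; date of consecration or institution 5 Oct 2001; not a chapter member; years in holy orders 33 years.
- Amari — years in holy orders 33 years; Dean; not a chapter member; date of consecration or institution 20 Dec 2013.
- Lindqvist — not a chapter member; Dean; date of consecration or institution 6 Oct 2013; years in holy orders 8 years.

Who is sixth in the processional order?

By dignity: Pereira (Abbot); then Lindqvist, Amari, Brennan and Ruiz (Dean); then Abara and Moreau (Prebendary).
Lindqvist, Amari, Brennan and Ruiz are each not a chapter member, so the next rule applies.
Among Lindqvist, Amari, Brennan and Ruiz, by years in holy orders (lower first): Lindqvist (8 years) before Amari, Brennan and Ruiz (33 years).
Among Amari, Brennan and Ruiz, alphabetically by surname: Amari before Brennan before Ruiz.
Abara and Moreau are each a member of the cathedral chapter, so the next rule applies.
Abara and Moreau both have years in holy orders 5 years, so the next rule applies.
Among Abara and Moreau, alphabetically by surname: Abara before Moreau.
Order: Pereira, Lindqvist, Amari, Brennan, Ruiz, Abara, Moreau.

Abara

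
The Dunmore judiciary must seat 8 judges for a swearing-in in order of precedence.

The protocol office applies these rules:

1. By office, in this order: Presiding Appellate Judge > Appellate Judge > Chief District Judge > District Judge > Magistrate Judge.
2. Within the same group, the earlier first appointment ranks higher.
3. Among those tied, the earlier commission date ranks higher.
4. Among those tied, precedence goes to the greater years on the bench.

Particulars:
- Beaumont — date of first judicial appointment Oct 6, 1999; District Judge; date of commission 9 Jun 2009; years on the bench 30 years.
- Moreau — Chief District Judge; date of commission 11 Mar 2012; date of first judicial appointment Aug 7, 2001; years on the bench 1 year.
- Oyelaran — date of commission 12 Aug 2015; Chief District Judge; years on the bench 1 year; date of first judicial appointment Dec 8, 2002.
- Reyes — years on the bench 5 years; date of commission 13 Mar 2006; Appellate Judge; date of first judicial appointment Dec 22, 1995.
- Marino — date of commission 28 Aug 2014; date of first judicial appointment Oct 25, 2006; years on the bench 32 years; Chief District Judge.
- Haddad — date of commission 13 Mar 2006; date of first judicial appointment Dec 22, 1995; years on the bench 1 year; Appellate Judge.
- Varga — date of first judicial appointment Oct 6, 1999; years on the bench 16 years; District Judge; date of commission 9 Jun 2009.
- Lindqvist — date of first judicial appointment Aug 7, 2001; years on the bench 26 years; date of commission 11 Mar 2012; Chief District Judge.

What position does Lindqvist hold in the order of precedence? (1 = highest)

3

By office: Reyes and Haddad (Appellate Judge); then Lindqvist, Moreau, Oyelaran and Marino (Chief District Judge); then Beaumont and Varga (District Judge).
Reyes and Haddad both have date of first judicial appointment Dec 22, 1995, so the next rule applies.
Reyes and Haddad both have date of commission 13 Mar 2006, so the next rule applies.
Among Reyes and Haddad, by years on the bench (higher first): Reyes (5 years) before Haddad (1 year).
Among Lindqvist, Moreau, Oyelaran and Marino, by date of first judicial appointment (earlier first): Lindqvist and Moreau (Aug 7, 2001) before Oyelaran (Dec 8, 2002) before Marino (Oct 25, 2006).
Lindqvist and Moreau both have date of commission 11 Mar 2012, so the next rule applies.
Among Lindqvist and Moreau, by years on the bench (higher first): Lindqvist (26 years) before Moreau (1 year).
Beaumont and Varga both have date of first judicial appointment Oct 6, 1999, so the next rule applies.
Beaumont and Varga both have date of commission 9 Jun 2009, so the next rule applies.
Among Beaumont and Varga, by years on the bench (higher first): Beaumont (30 years) before Varga (16 years).
Order: Reyes, Haddad, Lindqvist, Moreau, Oyelaran, Marino, Beaumont, Varga. So position 3.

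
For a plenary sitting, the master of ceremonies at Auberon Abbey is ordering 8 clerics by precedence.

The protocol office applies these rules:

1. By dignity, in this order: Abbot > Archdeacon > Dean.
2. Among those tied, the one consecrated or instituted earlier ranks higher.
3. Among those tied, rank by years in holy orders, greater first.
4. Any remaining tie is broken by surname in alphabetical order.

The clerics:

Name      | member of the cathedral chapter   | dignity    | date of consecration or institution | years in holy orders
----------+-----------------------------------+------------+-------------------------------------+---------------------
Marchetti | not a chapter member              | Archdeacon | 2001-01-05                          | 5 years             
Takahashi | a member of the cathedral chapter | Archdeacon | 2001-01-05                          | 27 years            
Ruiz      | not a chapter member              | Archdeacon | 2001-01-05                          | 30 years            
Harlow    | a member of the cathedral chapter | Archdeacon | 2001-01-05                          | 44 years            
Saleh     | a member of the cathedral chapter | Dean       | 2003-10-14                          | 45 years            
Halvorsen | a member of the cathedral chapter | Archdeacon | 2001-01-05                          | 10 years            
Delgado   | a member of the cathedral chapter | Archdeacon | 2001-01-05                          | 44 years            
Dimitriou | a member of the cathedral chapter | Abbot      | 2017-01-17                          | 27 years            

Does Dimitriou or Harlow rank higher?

Dimitriou

By dignity: Dimitriou (Abbot); then Delgado, Harlow, Ruiz, Takahashi, Halvorsen and Marchetti (Archdeacon); then Saleh (Dean).
Delgado, Harlow, Ruiz, Takahashi, Halvorsen and Marchetti all have date of consecration or institution 2001-01-05, so the next rule applies.
Among Delgado, Harlow, Ruiz, Takahashi, Halvorsen and Marchetti, by years in holy orders (higher first): Delgado and Harlow (44 years) before Ruiz (30 years) before Takahashi (27 years) before Halvorsen (10 years) before Marchetti (5 years).
Among Delgado and Harlow, alphabetically by surname: Delgado before Harlow.
So Dimitriou takes precedence.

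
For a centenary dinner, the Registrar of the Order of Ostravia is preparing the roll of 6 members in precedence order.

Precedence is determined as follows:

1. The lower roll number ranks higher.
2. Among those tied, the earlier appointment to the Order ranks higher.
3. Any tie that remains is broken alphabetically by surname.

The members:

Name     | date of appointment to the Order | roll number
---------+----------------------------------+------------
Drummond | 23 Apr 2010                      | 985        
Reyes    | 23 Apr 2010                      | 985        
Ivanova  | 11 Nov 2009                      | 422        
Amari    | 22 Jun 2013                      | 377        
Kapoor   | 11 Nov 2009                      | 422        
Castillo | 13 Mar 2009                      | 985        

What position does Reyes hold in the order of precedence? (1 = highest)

By roll number (lower first): Amari (377); then Ivanova and Kapoor (both 422); then Castillo, Drummond and Reyes (each 985).
Ivanova and Kapoor both have date of appointment to the Order 11 Nov 2009, so the next rule applies.
Among Ivanova and Kapoor, alphabetically by surname: Ivanova before Kapoor.
Among Castillo, Drummond and Reyes, by date of appointment to the Order (earlier first): Castillo (13 Mar 2009) before Drummond and Reyes (23 Apr 2010).
Among Drummond and Reyes, alphabetically by surname: Drummond before Reyes.
Order: Amari, Ivanova, Kapoor, Castillo, Drummond, Reyes. So position 6.

6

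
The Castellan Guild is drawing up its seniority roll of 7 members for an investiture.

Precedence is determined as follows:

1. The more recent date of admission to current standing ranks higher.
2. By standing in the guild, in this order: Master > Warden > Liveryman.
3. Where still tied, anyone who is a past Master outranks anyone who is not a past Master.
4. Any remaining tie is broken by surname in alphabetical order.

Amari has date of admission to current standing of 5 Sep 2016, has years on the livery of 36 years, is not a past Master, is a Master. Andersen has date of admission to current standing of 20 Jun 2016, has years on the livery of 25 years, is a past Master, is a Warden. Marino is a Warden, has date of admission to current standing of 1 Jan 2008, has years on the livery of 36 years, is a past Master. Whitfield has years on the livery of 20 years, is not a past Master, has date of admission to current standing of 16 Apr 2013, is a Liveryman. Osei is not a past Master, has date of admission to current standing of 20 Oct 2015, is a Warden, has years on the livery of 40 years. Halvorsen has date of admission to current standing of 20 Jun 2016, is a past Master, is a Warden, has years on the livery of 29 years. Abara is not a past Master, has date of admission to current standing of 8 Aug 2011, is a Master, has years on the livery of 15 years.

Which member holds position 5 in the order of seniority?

Whitfield

By date of admission to current standing (later first): Amari (5 Sep 2016); then Andersen and Halvorsen (both 20 Jun 2016); then Osei (20 Oct 2015); then Whitfield (16 Apr 2013); then Abara (8 Aug 2011); then Marino (1 Jan 2008).
Andersen and Halvorsen are each Warden, so the next rule applies.
Andersen and Halvorsen are each a past Master, so the next rule applies.
Among Andersen and Halvorsen, alphabetically by surname: Andersen before Halvorsen.
Order: Amari, Andersen, Halvorsen, Osei, Whitfield, Abara, Marino.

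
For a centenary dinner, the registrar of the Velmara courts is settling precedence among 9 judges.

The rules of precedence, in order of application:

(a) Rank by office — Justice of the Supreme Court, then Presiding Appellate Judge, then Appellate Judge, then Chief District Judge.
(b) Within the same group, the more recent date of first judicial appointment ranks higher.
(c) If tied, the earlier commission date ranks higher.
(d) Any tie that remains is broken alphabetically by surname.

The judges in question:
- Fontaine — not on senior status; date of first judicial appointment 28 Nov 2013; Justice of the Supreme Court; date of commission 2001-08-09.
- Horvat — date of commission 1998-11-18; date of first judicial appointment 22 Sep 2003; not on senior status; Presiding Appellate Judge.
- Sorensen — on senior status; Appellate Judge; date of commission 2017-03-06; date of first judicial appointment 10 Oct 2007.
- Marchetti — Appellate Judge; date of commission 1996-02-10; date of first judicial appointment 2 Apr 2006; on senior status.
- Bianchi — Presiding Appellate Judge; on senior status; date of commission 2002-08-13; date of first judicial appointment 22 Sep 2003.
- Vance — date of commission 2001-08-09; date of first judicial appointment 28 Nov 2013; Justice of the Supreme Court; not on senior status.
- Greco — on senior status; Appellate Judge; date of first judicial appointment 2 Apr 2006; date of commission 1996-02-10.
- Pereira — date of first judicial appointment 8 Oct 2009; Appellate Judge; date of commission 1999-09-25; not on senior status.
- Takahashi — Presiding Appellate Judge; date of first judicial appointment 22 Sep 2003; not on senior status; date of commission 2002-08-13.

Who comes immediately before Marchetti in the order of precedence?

By office: Fontaine and Vance (Justice of the Supreme Court); then Horvat, Bianchi and Takahashi (Presiding Appellate Judge); then Pereira, Sorensen, Greco and Marchetti (Appellate Judge).
Fontaine and Vance both have date of first judicial appointment 28 Nov 2013, so the next rule applies.
Fontaine and Vance both have date of commission 2001-08-09, so the next rule applies.
Among Fontaine and Vance, alphabetically by surname: Fontaine before Vance.
Horvat, Bianchi and Takahashi all have date of first judicial appointment 22 Sep 2003, so the next rule applies.
Among Horvat, Bianchi and Takahashi, by date of commission (earlier first): Horvat (1998-11-18) before Bianchi and Takahashi (2002-08-13).
Among Bianchi and Takahashi, alphabetically by surname: Bianchi before Takahashi.
Among Pereira, Sorensen, Greco and Marchetti, by date of first judicial appointment (later first): Pereira (8 Oct 2009) before Sorensen (10 Oct 2007) before Greco and Marchetti (2 Apr 2006).
Greco and Marchetti both have date of commission 1996-02-10, so the next rule applies.
Among Greco and Marchetti, alphabetically by surname: Greco before Marchetti.
Order: Fontaine, Vance, Horvat, Bianchi, Takahashi, Pereira, Sorensen, Greco, Marchetti.

Greco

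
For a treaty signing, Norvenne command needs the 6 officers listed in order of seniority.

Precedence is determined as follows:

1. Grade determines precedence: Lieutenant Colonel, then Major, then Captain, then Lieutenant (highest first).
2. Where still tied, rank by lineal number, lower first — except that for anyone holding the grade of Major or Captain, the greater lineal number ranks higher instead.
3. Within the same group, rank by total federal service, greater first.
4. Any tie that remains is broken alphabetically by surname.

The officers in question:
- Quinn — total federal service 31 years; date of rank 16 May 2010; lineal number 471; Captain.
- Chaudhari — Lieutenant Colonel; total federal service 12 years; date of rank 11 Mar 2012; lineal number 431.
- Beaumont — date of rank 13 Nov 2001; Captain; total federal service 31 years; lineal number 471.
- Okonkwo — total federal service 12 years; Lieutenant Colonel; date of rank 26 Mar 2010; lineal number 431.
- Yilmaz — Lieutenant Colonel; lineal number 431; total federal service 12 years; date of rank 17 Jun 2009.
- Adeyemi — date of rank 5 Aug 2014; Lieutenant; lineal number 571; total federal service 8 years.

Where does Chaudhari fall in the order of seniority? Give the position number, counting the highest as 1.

By grade: Chaudhari, Okonkwo and Yilmaz (Lieutenant Colonel); then Beaumont and Quinn (Captain); then Adeyemi (Lieutenant).
Chaudhari, Okonkwo and Yilmaz all have lineal number 431, so the next rule applies.
Chaudhari, Okonkwo and Yilmaz all have total federal service 12 years, so the next rule applies.
Among Chaudhari, Okonkwo and Yilmaz, alphabetically by surname: Chaudhari before Okonkwo before Yilmaz.
Beaumont and Quinn both have lineal number 471, so the next rule applies.
Beaumont and Quinn both have total federal service 31 years, so the next rule applies.
Among Beaumont and Quinn, alphabetically by surname: Beaumont before Quinn.
Order: Chaudhari, Okonkwo, Yilmaz, Beaumont, Quinn, Adeyemi. So position 1.

1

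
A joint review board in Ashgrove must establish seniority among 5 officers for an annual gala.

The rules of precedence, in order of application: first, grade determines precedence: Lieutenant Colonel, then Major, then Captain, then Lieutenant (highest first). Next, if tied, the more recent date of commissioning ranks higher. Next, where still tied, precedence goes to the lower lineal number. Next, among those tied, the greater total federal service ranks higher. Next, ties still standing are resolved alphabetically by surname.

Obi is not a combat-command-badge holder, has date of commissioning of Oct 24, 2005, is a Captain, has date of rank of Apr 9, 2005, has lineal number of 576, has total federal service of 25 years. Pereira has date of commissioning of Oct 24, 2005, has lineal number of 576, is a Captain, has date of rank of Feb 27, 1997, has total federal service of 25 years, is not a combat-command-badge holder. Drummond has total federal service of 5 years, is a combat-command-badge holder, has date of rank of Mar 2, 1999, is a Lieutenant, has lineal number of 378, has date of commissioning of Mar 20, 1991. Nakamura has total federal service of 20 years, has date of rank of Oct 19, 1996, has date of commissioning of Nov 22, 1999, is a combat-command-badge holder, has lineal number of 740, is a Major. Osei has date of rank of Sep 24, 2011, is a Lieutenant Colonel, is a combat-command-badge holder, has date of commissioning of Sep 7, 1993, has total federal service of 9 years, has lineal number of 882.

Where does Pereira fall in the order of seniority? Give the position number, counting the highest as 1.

4

By grade: Osei (Lieutenant Colonel); then Nakamura (Major); then Obi and Pereira (Captain); then Drummond (Lieutenant).
Obi and Pereira both have date of commissioning Oct 24, 2005, so the next rule applies.
Obi and Pereira both have lineal number 576, so the next rule applies.
Obi and Pereira both have total federal service 25 years, so the next rule applies.
Among Obi and Pereira, alphabetically by surname: Obi before Pereira.
Order: Osei, Nakamura, Obi, Pereira, Drummond. So position 4.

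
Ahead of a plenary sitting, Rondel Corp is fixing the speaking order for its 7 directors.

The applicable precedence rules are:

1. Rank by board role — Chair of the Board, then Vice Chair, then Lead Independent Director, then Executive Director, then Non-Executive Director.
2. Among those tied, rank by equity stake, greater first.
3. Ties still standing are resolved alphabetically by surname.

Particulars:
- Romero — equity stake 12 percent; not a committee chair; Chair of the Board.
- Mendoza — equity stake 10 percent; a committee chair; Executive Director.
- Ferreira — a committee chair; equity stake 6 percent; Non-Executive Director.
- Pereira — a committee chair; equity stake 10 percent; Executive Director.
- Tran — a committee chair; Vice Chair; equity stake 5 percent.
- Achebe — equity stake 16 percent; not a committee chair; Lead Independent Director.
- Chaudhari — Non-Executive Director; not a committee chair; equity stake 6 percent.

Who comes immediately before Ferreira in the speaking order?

By board role: Romero (Chair of the Board); then Tran (Vice Chair); then Achebe (Lead Independent Director); then Mendoza and Pereira (Executive Director); then Chaudhari and Ferreira (Non-Executive Director).
Mendoza and Pereira both have equity stake 10 percent, so the next rule applies.
Among Mendoza and Pereira, alphabetically by surname: Mendoza before Pereira.
Chaudhari and Ferreira both have equity stake 6 percent, so the next rule applies.
Among Chaudhari and Ferreira, alphabetically by surname: Chaudhari before Ferreira.
Order: Romero, Tran, Achebe, Mendoza, Pereira, Chaudhari, Ferreira.

Chaudhari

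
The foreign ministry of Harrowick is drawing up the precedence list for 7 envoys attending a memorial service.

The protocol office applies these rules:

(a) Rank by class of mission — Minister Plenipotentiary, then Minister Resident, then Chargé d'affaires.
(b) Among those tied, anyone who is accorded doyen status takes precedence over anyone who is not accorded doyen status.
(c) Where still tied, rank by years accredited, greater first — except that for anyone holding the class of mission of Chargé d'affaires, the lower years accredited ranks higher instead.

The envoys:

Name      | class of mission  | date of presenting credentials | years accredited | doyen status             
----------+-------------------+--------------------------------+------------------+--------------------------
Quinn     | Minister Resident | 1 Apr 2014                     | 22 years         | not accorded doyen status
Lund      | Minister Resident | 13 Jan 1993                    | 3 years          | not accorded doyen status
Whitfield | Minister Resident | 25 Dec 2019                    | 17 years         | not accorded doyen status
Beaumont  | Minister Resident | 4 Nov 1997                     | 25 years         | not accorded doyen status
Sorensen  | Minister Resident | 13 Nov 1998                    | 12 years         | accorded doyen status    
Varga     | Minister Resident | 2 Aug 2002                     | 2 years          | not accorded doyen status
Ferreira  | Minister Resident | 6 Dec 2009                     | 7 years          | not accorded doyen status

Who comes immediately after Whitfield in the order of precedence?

By class of mission: Sorensen, Beaumont, Quinn, Whitfield, Ferreira, Lund and Varga (Minister Resident).
Among Sorensen, Beaumont, Quinn, Whitfield, Ferreira, Lund and Varga, accorded doyen status before not accorded doyen status: Sorensen (accorded doyen status) before Beaumont, Quinn, Whitfield, Ferreira, Lund and Varga (not accorded doyen status).
Among Beaumont, Quinn, Whitfield, Ferreira, Lund and Varga, by years accredited (higher first): Beaumont (25 years) before Quinn (22 years) before Whitfield (17 years) before Ferreira (7 years) before Lund (3 years) before Varga (2 years).
Order: Sorensen, Beaumont, Quinn, Whitfield, Ferreira, Lund, Varga.

Ferreira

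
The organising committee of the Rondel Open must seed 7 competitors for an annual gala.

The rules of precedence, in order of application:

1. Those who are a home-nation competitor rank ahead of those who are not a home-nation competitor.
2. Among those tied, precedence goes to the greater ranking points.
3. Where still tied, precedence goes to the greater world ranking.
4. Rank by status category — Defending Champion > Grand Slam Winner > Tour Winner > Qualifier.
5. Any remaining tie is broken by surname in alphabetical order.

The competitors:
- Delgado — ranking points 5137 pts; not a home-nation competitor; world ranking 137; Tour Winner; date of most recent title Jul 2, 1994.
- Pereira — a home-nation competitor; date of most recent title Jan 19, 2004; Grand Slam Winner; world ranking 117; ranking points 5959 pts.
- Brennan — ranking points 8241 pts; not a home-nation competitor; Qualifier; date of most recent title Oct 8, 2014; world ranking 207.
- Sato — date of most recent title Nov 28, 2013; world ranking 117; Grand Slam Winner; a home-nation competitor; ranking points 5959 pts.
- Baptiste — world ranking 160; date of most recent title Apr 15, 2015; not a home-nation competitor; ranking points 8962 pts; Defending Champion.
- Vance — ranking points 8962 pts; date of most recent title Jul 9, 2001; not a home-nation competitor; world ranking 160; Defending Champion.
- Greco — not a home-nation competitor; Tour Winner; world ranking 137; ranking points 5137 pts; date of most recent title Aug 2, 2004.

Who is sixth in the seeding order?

Delgado

By the first rule: Pereira and Sato (both a home-nation competitor); then Baptiste, Vance, Brennan, Delgado and Greco (each not a home-nation competitor).
Pereira and Sato both have ranking points 5959 pts, so the next rule applies.
Pereira and Sato both have world ranking 117, so the next rule applies.
Pereira and Sato are each Grand Slam Winner, so the next rule applies.
Among Pereira and Sato, alphabetically by surname: Pereira before Sato.
Among Baptiste, Vance, Brennan, Delgado and Greco, by ranking points (higher first): Baptiste and Vance (8962 pts) before Brennan (8241 pts) before Delgado and Greco (5137 pts).
Baptiste and Vance both have world ranking 160, so the next rule applies.
Baptiste and Vance are each Defending Champion, so the next rule applies.
Among Baptiste and Vance, alphabetically by surname: Baptiste before Vance.
Delgado and Greco both have world ranking 137, so the next rule applies.
Delgado and Greco are each Tour Winner, so the next rule applies.
Among Delgado and Greco, alphabetically by surname: Delgado before Greco.
Order: Pereira, Sato, Baptiste, Vance, Brennan, Delgado, Greco.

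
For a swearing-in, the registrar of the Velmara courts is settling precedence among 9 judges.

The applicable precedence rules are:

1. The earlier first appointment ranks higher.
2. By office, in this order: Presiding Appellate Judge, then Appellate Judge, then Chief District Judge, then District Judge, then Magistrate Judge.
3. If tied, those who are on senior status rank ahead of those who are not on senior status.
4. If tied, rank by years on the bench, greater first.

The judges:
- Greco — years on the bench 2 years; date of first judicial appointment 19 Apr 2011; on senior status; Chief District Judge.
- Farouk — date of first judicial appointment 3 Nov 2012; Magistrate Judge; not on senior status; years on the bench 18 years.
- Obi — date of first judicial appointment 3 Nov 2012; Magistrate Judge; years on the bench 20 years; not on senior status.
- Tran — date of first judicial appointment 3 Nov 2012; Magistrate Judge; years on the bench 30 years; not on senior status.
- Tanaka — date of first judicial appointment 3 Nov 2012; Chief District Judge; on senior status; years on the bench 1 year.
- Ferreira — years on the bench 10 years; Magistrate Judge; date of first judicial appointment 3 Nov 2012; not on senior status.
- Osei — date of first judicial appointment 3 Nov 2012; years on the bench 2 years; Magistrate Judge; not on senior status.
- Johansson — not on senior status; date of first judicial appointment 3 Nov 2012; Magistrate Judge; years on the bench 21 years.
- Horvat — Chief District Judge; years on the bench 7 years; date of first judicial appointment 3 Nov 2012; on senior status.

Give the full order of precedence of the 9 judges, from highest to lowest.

By date of first judicial appointment (earlier first): Greco (19 Apr 2011); then Horvat, Tanaka, Tran, Johansson, Obi, Farouk, Ferreira and Osei (each 3 Nov 2012).
Among Horvat, Tanaka, Tran, Johansson, Obi, Farouk, Ferreira and Osei, by office: Horvat and Tanaka (Chief District Judge) before Tran, Johansson, Obi, Farouk, Ferreira and Osei (Magistrate Judge).
Horvat and Tanaka are each on senior status, so the next rule applies.
Among Horvat and Tanaka, by years on the bench (higher first): Horvat (7 years) before Tanaka (1 year).
Tran, Johansson, Obi, Farouk, Ferreira and Osei are each not on senior status, so the next rule applies.
Among Tran, Johansson, Obi, Farouk, Ferreira and Osei, by years on the bench (higher first): Tran (30 years) before Johansson (21 years) before Obi (20 years) before Farouk (18 years) before Ferreira (10 years) before Osei (2 years).
Full order: Greco, Horvat, Tanaka, Tran, Johansson, Obi, Farouk, Ferreira, Osei.

Greco, Horvat, Tanaka, Tran, Johansson, Obi, Farouk, Ferreira, Osei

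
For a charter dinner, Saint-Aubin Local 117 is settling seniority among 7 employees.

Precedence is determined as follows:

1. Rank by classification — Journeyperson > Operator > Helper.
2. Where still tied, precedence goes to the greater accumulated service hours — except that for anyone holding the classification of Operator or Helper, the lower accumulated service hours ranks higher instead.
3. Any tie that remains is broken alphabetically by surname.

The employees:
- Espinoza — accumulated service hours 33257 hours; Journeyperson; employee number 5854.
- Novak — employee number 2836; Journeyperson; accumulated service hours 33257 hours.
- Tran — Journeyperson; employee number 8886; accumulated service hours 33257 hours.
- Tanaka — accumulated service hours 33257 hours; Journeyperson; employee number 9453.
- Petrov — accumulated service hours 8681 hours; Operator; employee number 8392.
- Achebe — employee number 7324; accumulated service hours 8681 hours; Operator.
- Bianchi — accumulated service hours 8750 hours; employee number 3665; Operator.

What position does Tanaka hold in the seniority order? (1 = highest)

By classification: Espinoza, Novak, Tanaka and Tran (Journeyperson); then Achebe, Petrov and Bianchi (Operator).
Espinoza, Novak, Tanaka and Tran all have accumulated service hours 33257 hours, so the next rule applies.
Among Espinoza, Novak, Tanaka and Tran, alphabetically by surname: Espinoza before Novak before Tanaka before Tran.
Among Achebe, Petrov and Bianchi, by accumulated service hours (lower first) (reversed rule for this group): Achebe and Petrov (8681 hours) before Bianchi (8750 hours).
Among Achebe and Petrov, alphabetically by surname: Achebe before Petrov.
Order: Espinoza, Novak, Tanaka, Tran, Achebe, Petrov, Bianchi. So position 3.

3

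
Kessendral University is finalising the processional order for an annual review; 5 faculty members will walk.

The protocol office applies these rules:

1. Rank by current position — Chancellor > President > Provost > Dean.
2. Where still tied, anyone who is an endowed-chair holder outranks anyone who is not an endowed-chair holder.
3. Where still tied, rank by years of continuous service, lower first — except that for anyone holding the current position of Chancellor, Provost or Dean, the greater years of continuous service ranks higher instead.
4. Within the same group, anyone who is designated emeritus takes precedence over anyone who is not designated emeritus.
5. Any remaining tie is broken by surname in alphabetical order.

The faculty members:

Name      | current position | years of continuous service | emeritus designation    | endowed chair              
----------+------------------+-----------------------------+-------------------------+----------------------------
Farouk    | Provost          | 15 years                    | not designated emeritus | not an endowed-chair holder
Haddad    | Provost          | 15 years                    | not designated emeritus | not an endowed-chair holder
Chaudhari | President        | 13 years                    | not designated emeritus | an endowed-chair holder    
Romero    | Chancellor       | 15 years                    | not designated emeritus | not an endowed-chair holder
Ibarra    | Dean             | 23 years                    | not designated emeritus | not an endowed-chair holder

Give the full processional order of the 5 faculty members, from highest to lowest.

By current position: Romero (Chancellor); then Chaudhari (President); then Farouk and Haddad (Provost); then Ibarra (Dean).
Farouk and Haddad are each not an endowed-chair holder, so the next rule applies.
Farouk and Haddad both have years of continuous service 15 years, so the next rule applies.
Farouk and Haddad are each not designated emeritus, so the next rule applies.
Among Farouk and Haddad, alphabetically by surname: Farouk before Haddad.
Full order: Romero, Chaudhari, Farouk, Haddad, Ibarra.

Romero, Chaudhari, Farouk, Haddad, Ibarra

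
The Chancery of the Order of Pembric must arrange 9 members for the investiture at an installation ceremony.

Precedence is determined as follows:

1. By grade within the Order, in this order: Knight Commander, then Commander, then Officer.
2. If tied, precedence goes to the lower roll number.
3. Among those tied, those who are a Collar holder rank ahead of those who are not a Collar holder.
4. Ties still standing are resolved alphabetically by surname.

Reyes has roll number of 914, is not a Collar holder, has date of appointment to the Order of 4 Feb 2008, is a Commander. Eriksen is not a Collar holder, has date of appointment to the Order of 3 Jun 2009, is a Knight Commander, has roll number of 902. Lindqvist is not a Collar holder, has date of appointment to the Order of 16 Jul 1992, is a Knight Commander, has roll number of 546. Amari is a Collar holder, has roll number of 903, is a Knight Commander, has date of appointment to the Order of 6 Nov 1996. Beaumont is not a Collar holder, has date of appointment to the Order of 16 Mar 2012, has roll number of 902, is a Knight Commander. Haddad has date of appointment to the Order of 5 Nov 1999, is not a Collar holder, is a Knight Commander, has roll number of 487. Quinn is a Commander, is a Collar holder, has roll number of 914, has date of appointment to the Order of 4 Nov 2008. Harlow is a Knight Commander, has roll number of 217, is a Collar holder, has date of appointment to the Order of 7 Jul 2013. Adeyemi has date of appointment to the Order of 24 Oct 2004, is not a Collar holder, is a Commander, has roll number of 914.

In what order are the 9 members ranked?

By grade within the Order: Harlow, Haddad, Lindqvist, Beaumont, Eriksen and Amari (Knight Commander); then Quinn, Adeyemi and Reyes (Commander).
Among Harlow, Haddad, Lindqvist, Beaumont, Eriksen and Amari, by roll number (lower first): Harlow (217) before Haddad (487) before Lindqvist (546) before Beaumont and Eriksen (902) before Amari (903).
Beaumont and Eriksen are each not a Collar holder, so the next rule applies.
Among Beaumont and Eriksen, alphabetically by surname: Beaumont before Eriksen.
Quinn, Adeyemi and Reyes all have roll number 914, so the next rule applies.
Among Quinn, Adeyemi and Reyes, a Collar holder before not a Collar holder: Quinn (a Collar holder) before Adeyemi and Reyes (not a Collar holder).
Among Adeyemi and Reyes, alphabetically by surname: Adeyemi before Reyes.
Full order: Harlow, Haddad, Lindqvist, Beaumont, Eriksen, Amari, Quinn, Adeyemi, Reyes.

Harlow, Haddad, Lindqvist, Beaumont, Eriksen, Amari, Quinn, Adeyemi, Reyes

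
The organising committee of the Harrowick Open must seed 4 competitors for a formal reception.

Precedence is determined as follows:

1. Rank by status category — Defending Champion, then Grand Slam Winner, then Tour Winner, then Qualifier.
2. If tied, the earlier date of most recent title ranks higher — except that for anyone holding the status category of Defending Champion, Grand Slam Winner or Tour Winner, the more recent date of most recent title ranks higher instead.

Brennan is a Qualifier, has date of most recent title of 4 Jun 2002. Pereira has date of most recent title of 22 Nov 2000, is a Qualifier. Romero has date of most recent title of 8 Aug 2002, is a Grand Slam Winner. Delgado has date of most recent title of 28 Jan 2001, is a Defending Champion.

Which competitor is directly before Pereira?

By status category: Delgado (Defending Champion); then Romero (Grand Slam Winner); then Pereira and Brennan (Qualifier).
Among Pereira and Brennan, by date of most recent title (earlier first): Pereira (22 Nov 2000) before Brennan (4 Jun 2002).
Order: Delgado, Romero, Pereira, Brennan.

Romero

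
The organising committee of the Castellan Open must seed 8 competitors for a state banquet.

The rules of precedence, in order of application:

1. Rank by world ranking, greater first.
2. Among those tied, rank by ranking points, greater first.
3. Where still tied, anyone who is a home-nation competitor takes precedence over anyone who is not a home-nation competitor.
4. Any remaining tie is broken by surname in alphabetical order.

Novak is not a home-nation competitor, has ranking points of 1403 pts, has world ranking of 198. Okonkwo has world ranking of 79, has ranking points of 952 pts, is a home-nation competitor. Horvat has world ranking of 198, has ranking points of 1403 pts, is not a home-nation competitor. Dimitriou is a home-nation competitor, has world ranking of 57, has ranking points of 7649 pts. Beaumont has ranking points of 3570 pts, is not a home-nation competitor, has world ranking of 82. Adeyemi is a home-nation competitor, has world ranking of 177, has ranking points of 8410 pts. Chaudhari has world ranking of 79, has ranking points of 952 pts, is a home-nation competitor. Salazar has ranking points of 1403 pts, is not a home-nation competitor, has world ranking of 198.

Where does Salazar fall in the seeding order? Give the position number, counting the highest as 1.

3

By world ranking (higher first): Horvat, Novak and Salazar (each 198); then Adeyemi (177); then Beaumont (82); then Chaudhari and Okonkwo (both 79); then Dimitriou (57).
Horvat, Novak and Salazar all have ranking points 1403 pts, so the next rule applies.
Horvat, Novak and Salazar are each not a home-nation competitor, so the next rule applies.
Among Horvat, Novak and Salazar, alphabetically by surname: Horvat before Novak before Salazar.
Chaudhari and Okonkwo both have ranking points 952 pts, so the next rule applies.
Chaudhari and Okonkwo are each a home-nation competitor, so the next rule applies.
Among Chaudhari and Okonkwo, alphabetically by surname: Chaudhari before Okonkwo.
Order: Horvat, Novak, Salazar, Adeyemi, Beaumont, Chaudhari, Okonkwo, Dimitriou. So position 3.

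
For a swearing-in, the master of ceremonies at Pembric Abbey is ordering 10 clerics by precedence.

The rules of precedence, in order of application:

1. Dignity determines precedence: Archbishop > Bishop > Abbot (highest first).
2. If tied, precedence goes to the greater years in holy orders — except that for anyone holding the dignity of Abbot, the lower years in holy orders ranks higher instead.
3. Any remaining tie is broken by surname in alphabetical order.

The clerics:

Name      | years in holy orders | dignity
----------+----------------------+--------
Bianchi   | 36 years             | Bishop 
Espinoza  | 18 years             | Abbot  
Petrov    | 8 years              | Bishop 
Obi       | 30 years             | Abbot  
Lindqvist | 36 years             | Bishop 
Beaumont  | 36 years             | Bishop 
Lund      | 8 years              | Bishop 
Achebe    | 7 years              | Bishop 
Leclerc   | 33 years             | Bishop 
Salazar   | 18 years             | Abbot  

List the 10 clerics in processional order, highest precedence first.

By dignity: Beaumont, Bianchi, Lindqvist, Leclerc, Lund, Petrov and Achebe (Bishop); then Espinoza, Salazar and Obi (Abbot).
Among Beaumont, Bianchi, Lindqvist, Leclerc, Lund, Petrov and Achebe, by years in holy orders (higher first): Beaumont, Bianchi and Lindqvist (36 years) before Leclerc (33 years) before Lund and Petrov (8 years) before Achebe (7 years).
Among Beaumont, Bianchi and Lindqvist, alphabetically by surname: Beaumont before Bianchi before Lindqvist.
Among Lund and Petrov, alphabetically by surname: Lund before Petrov.
Among Espinoza, Salazar and Obi, by years in holy orders (lower first) (reversed rule for this group): Espinoza and Salazar (18 years) before Obi (30 years).
Among Espinoza and Salazar, alphabetically by surname: Espinoza before Salazar.
Full order: Beaumont, Bianchi, Lindqvist, Leclerc, Lund, Petrov, Achebe, Espinoza, Salazar, Obi.

Beaumont, Bianchi, Lindqvist, Leclerc, Lund, Petrov, Achebe, Espinoza, Salazar, Obi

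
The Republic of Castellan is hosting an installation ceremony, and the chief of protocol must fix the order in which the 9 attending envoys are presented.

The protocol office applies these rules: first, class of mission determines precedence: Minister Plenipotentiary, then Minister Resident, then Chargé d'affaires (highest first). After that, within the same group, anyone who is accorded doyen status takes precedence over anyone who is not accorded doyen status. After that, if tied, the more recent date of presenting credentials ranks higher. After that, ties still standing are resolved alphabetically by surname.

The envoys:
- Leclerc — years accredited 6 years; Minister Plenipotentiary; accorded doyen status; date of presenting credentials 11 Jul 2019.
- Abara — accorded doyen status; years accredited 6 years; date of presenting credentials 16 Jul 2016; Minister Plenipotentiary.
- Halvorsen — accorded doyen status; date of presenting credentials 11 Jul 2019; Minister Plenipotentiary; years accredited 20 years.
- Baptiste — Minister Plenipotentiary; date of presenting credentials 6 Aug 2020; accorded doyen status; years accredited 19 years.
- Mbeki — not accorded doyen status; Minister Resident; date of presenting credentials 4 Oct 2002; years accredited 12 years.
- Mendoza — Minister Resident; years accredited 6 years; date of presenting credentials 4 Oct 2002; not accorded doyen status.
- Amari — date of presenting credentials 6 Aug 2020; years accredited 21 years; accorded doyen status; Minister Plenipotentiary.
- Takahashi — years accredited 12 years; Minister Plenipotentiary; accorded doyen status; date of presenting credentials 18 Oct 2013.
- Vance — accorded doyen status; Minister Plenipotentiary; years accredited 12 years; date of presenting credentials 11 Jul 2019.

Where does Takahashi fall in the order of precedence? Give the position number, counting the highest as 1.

By class of mission: Amari, Baptiste, Halvorsen, Leclerc, Vance, Abara and Takahashi (Minister Plenipotentiary); then Mbeki and Mendoza (Minister Resident).
Amari, Baptiste, Halvorsen, Leclerc, Vance, Abara and Takahashi are each accorded doyen status, so the next rule applies.
Among Amari, Baptiste, Halvorsen, Leclerc, Vance, Abara and Takahashi, by date of presenting credentials (later first): Amari and Baptiste (6 Aug 2020) before Halvorsen, Leclerc and Vance (11 Jul 2019) before Abara (16 Jul 2016) before Takahashi (18 Oct 2013).
Among Amari and Baptiste, alphabetically by surname: Amari before Baptiste.
Among Halvorsen, Leclerc and Vance, alphabetically by surname: Halvorsen before Leclerc before Vance.
Mbeki and Mendoza are each not accorded doyen status, so the next rule applies.
Mbeki and Mendoza both have date of presenting credentials 4 Oct 2002, so the next rule applies.
Among Mbeki and Mendoza, alphabetically by surname: Mbeki before Mendoza.
Order: Amari, Baptiste, Halvorsen, Leclerc, Vance, Abara, Takahashi, Mbeki, Mendoza. So position 7.

7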